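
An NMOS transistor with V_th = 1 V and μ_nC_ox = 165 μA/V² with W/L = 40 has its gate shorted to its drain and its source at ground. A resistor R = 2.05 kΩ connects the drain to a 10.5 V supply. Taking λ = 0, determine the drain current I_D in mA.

With gate tied to drain, V_GS = V_DS ≥ V_GS − V_th, so the device is in saturation.
k_n = μ_nC_ox · (W/L) = 6.6 mA/V².
KCL at the drain: ½ k_n (V_GS − V_th)² = (V_DD − V_GS)/R.
Let x = V_GS − 1. Then 6.76 x² + x − 9.5 = 0, giving x = 1.11 V (positive root), so V_GS = 2.11 V.
I_D = (V_DD − V_GS)/R = (10.5 − 2.11) / 2.05 = 4.09 mA.

I_D = 4.09 mA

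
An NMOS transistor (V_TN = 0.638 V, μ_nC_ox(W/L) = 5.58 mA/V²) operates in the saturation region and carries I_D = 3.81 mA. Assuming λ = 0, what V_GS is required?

In saturation I_D = ½ k_n (V_GS − V_TN)², so V_GS − V_TN = √(2 I_D / k_n) = √(2 × 3.81 / 5.58) = 1.17 V.
V_GS = 0.638 + 1.17 = 1.81 V.

V_GS = 1.81 V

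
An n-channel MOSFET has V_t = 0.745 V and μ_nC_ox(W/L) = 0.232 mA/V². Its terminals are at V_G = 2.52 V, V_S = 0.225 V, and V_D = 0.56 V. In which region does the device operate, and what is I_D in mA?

Triode; I_D = 0.107 mA

V_GS = V_G − V_S = 2.52 − 0.225 = 2.29 V; V_DS = V_D − V_S = 0.56 − 0.225 = 0.335 V.
V_ov = V_GS − V_t = 2.29 − 0.745 = 1.55 V.
Since V_DS = 0.335 V < V_ov = 1.55 V, the device is in the triode region.
I_D = k_n [V_ov · V_DS − ½ V_DS²] = 0.232 × [1.55 × 0.335 − 0.5 × 0.335²] = 0.107 mA.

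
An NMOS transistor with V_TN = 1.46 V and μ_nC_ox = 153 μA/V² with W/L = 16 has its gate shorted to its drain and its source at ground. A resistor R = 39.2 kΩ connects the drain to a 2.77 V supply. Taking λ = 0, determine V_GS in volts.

V_GS = 1.62 V

With gate tied to drain, V_GS = V_DS ≥ V_GS − V_TN, so the device is in saturation.
k_n = μ_nC_ox · (W/L) = 2.448 mA/V².
KCL at the drain: ½ k_n (V_GS − V_TN)² = (V_DD − V_GS)/R.
Let x = V_GS − 1.46. Then 48 x² + x − 1.31 = 0, giving x = 0.155 V (positive root), so V_GS = 1.62 V.
I_D = (V_DD − V_GS)/R = (2.77 − 1.62) / 39.2 = 0.0295 mA.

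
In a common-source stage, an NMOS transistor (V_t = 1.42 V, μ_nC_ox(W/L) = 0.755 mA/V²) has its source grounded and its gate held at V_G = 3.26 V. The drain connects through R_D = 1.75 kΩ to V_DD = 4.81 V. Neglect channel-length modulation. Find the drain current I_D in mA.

V_GS = V_G = 3.26 V, so V_ov = 3.26 − 1.42 = 1.84 V.
Assume saturation: I_D = ½ k_n V_ov² = 0.5 × 0.755 × 1.84² = 1.28 mA, giving V_DS = V_DD − I_D R_D = 4.81 − 1.28 × 1.75 = 2.57 V.
V_DS = 2.57 V ≥ V_ov = 1.84 V, confirming saturation.

I_D = 1.28 mA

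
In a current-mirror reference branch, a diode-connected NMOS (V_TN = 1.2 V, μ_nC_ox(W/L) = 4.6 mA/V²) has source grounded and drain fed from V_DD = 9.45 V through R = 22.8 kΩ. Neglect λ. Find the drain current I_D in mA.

I_D = 0.345 mA

With gate tied to drain, V_GS = V_DS ≥ V_GS − V_TN, so the device is in saturation.
KCL at the drain: ½ k_n (V_GS − V_TN)² = (V_DD − V_GS)/R.
Let x = V_GS − 1.2. Then 52.4 x² + x − 8.25 = 0, giving x = 0.387 V (positive root), so V_GS = 1.59 V.
I_D = (V_DD − V_GS)/R = (9.45 − 1.59) / 22.8 = 0.345 mA.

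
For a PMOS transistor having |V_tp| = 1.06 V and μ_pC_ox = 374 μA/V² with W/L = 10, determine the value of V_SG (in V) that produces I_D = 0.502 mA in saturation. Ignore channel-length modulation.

k_p = μ_pC_ox · (W/L) = 3.74 mA/V².
In saturation I_D = ½ k_p (V_SG − |V_tp|)², so V_SG − |V_tp| = √(2 I_D / k_p) = √(2 × 0.502 / 3.74) = 0.518 V.
V_SG = 1.06 + 0.518 = 1.58 V.

V_SG = 1.58 V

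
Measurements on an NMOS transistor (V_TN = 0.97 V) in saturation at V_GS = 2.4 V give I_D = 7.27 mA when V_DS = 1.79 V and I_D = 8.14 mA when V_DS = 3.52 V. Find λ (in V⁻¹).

With V_GS fixed, I_D ∝ (1 + λ V_DS) in saturation, so I_D2/I_D1 = (1 + λ V_DS2)/(1 + λ V_DS1).
8.14/7.27 = 1.12 = (1 + 3.52 λ)/(1 + 1.79 λ).
Solving: λ (I_D1 V_DS2 − I_D2 V_DS1) = I_D2 − I_D1, so λ = (8.14 − 7.27) / (7.27 × 3.52 − 8.14 × 1.79) = 0.87 / 11 = 0.0789 V⁻¹.

λ = 0.0789 V⁻¹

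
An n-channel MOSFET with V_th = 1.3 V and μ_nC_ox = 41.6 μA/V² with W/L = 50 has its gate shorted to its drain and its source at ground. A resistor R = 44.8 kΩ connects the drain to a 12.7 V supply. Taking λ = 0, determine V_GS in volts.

V_GS = 1.78 V

With gate tied to drain, V_GS = V_DS ≥ V_GS − V_th, so the device is in saturation.
k_n = μ_nC_ox · (W/L) = 2.08 mA/V².
KCL at the drain: ½ k_n (V_GS − V_th)² = (V_DD − V_GS)/R.
Let x = V_GS − 1.3. Then 46.6 x² + x − 11.4 = 0, giving x = 0.484 V (positive root), so V_GS = 1.78 V.
I_D = (V_DD − V_GS)/R = (12.7 − 1.78) / 44.8 = 0.244 mA.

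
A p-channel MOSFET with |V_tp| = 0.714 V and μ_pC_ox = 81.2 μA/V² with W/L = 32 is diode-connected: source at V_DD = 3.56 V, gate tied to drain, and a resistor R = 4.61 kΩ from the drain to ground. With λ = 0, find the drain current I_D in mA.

I_D = 0.485 mA

With gate tied to drain, V_SG = V_SD ≥ V_SG − |V_tp|, so the device is in saturation.
k_p = μ_pC_ox · (W/L) = 2.598 mA/V².
KCL at the drain: ½ k_p (V_SG − |V_tp|)² = (V_DD − V_SG)/R.
Let x = V_SG − 0.714. Then 5.99 x² + x − 2.846 = 0, giving x = 0.611 V (positive root), so V_SG = 1.32 V.
I_D = (V_DD − V_SG)/R = (3.56 − 1.32) / 4.61 = 0.485 mA.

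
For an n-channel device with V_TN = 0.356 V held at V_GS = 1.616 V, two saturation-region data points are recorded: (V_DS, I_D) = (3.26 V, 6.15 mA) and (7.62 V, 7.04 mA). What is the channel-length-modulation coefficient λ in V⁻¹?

With V_GS fixed, I_D ∝ (1 + λ V_DS) in saturation, so I_D2/I_D1 = (1 + λ V_DS2)/(1 + λ V_DS1).
7.04/6.15 = 1.145 = (1 + 7.62 λ)/(1 + 3.26 λ).
Solving: λ (I_D1 V_DS2 − I_D2 V_DS1) = I_D2 − I_D1, so λ = (7.04 − 6.15) / (6.15 × 7.62 − 7.04 × 3.26) = 0.89 / 23.9 = 0.0372 V⁻¹.

λ = 0.0372 V⁻¹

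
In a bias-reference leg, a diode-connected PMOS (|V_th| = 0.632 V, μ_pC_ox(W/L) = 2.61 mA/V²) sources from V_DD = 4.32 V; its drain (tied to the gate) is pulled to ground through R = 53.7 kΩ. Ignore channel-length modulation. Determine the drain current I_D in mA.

I_D = 0.0645 mA

With gate tied to drain, V_SG = V_SD ≥ V_SG − |V_th|, so the device is in saturation.
KCL at the drain: ½ k_p (V_SG − |V_th|)² = (V_DD − V_SG)/R.
Let x = V_SG − 0.632. Then 70.1 x² + x − 3.688 = 0, giving x = 0.222 V (positive root), so V_SG = 0.854 V.
I_D = (V_DD − V_SG)/R = (4.32 − 0.854) / 53.7 = 0.0645 mA.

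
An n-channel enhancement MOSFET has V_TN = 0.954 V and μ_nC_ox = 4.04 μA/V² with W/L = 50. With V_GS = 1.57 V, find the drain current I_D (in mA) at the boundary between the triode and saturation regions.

At the boundary V_DS = V_ov = V_GS − V_TN = 1.57 − 0.954 = 0.616 V.
k_n = μ_nC_ox · (W/L) = 0.202 mA/V².
I_D = ½ k_n V_ov² = 0.5 × 0.202 × 0.616² = 0.0383 mA.

I_D = 0.0383 mA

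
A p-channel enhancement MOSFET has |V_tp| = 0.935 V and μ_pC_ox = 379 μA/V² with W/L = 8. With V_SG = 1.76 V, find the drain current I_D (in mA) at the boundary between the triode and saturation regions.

I_D = 1.03 mA

At the boundary V_SD = V_ov = V_SG − |V_tp| = 1.76 − 0.935 = 0.825 V.
k_p = μ_pC_ox · (W/L) = 3.032 mA/V².
I_D = ½ k_p V_ov² = 0.5 × 3.032 × 0.825² = 1.03 mA.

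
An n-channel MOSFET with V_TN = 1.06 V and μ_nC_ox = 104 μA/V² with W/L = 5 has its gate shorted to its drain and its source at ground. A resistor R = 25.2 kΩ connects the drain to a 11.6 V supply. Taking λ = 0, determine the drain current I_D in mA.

With gate tied to drain, V_GS = V_DS ≥ V_GS − V_TN, so the device is in saturation.
k_n = μ_nC_ox · (W/L) = 0.52 mA/V².
KCL at the drain: ½ k_n (V_GS − V_TN)² = (V_DD − V_GS)/R.
Let x = V_GS − 1.06. Then 6.55 x² + x − 10.54 = 0, giving x = 1.19 V (positive root), so V_GS = 2.25 V.
I_D = (V_DD − V_GS)/R = (11.6 − 2.25) / 25.2 = 0.371 mA.

I_D = 0.371 mA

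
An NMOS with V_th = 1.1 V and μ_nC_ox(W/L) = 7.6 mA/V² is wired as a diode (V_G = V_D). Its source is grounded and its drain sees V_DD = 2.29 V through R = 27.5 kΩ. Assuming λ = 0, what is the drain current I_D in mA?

I_D = 0.0396 mA

With gate tied to drain, V_GS = V_DS ≥ V_GS − V_th, so the device is in saturation.
KCL at the drain: ½ k_n (V_GS − V_th)² = (V_DD − V_GS)/R.
Let x = V_GS − 1.1. Then 104 x² + x − 1.19 = 0, giving x = 0.102 V (positive root), so V_GS = 1.2 V.
I_D = (V_DD − V_GS)/R = (2.29 − 1.2) / 27.5 = 0.0396 mA.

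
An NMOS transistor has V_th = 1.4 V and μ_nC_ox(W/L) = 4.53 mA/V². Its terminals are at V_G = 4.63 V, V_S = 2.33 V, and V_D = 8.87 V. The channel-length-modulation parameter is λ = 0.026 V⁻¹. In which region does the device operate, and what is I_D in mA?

V_GS = V_G − V_S = 4.63 − 2.33 = 2.3 V; V_DS = V_D − V_S = 8.87 − 2.33 = 6.54 V.
V_ov = V_GS − V_th = 2.3 − 1.4 = 0.9 V.
Since V_DS = 6.54 V ≥ V_ov = 0.9 V, the device is in saturation.
I_D = ½ k_n V_ov² (1 + λ V_DS) = 0.5 × 4.53 × 0.9² × (1 + 0.026 × 6.54) = 2.15 mA.

Saturation; I_D = 2.15 mA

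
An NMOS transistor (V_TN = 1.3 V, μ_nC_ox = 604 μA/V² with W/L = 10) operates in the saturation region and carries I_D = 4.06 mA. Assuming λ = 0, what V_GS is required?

V_GS = 2.46 V

k_n = μ_nC_ox · (W/L) = 6.04 mA/V².
In saturation I_D = ½ k_n (V_GS − V_TN)², so V_GS − V_TN = √(2 I_D / k_n) = √(2 × 4.06 / 6.04) = 1.16 V.
V_GS = 1.3 + 1.16 = 2.46 V.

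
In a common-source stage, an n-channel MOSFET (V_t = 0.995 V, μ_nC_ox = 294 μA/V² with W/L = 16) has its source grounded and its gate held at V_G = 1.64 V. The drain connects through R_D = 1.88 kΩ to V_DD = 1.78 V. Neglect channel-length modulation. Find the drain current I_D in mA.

V_GS = V_G = 1.64 V, so V_ov = 1.64 − 0.995 = 0.645 V.
k_n = μ_nC_ox · (W/L) = 4.704 mA/V².
Assume saturation: I_D = ½ k_n V_ov² = 0.5 × 4.704 × 0.645² = 0.978 mA, giving V_DS = V_DD − I_D R_D = 1.78 − 0.978 × 1.88 = -0.0596 V.
But -0.0596 V < V_ov = 0.645 V, so the device is actually in triode.
In triode I_D = k_n[V_ov V_DS − ½ V_DS²] and I_D = (V_DD − V_DS)/R_D. Equating: 4.42 V_DS² − 6.704 V_DS + 1.78 = 0, giving V_DS = 0.343 V (the root below V_ov).
I_D = (1.78 − 0.343) / 1.88 = 0.764 mA.

I_D = 0.764 mA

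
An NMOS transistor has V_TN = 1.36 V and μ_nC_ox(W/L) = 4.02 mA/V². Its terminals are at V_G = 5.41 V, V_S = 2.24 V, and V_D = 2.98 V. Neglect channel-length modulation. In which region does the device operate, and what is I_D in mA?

V_GS = V_G − V_S = 5.41 − 2.24 = 3.17 V; V_DS = V_D − V_S = 2.98 − 2.24 = 0.74 V.
V_ov = V_GS − V_TN = 3.17 − 1.36 = 1.81 V.
Since V_DS = 0.74 V < V_ov = 1.81 V, the device is in the triode region.
I_D = k_n [V_ov · V_DS − ½ V_DS²] = 4.02 × [1.81 × 0.74 − 0.5 × 0.74²] = 4.28 mA.

Triode; I_D = 4.28 mA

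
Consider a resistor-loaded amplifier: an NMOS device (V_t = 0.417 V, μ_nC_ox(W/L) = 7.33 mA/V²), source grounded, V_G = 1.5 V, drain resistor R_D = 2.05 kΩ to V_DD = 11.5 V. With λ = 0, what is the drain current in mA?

I_D = 4.30 mA

V_GS = V_G = 1.5 V, so V_ov = 1.5 − 0.417 = 1.08 V.
Assume saturation: I_D = ½ k_n V_ov² = 0.5 × 7.33 × 1.08² = 4.3 mA, giving V_DS = V_DD − I_D R_D = 11.5 − 4.3 × 2.05 = 2.69 V.
V_DS = 2.69 V ≥ V_ov = 1.08 V, confirming saturation.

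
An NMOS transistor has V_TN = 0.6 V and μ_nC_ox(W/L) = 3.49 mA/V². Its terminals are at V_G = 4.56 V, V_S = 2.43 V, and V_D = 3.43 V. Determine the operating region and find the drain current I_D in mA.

V_GS = V_G − V_S = 4.56 − 2.43 = 2.13 V; V_DS = V_D − V_S = 3.43 − 2.43 = 1 V.
V_ov = V_GS − V_TN = 2.13 − 0.6 = 1.53 V.
Since V_DS = 1 V < V_ov = 1.53 V, the device is in the triode region.
I_D = k_n [V_ov · V_DS − ½ V_DS²] = 3.49 × [1.53 × 1 − 0.5 × 1²] = 3.59 mA.

Triode; I_D = 3.59 mA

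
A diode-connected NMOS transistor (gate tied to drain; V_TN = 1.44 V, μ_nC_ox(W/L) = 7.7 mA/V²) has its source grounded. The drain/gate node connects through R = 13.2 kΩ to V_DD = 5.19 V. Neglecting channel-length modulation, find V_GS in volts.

V_GS = 1.70 V

With gate tied to drain, V_GS = V_DS ≥ V_GS − V_TN, so the device is in saturation.
KCL at the drain: ½ k_n (V_GS − V_TN)² = (V_DD − V_GS)/R.
Let x = V_GS − 1.44. Then 50.8 x² + x − 3.75 = 0, giving x = 0.262 V (positive root), so V_GS = 1.7 V.
I_D = (V_DD − V_GS)/R = (5.19 − 1.7) / 13.2 = 0.264 mA.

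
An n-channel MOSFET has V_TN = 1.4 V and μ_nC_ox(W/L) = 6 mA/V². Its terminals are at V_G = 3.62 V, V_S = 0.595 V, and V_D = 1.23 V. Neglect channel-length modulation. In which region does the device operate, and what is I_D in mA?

V_GS = V_G − V_S = 3.62 − 0.595 = 3.03 V; V_DS = V_D − V_S = 1.23 − 0.595 = 0.635 V.
V_ov = V_GS − V_TN = 3.03 − 1.4 = 1.63 V.
Since V_DS = 0.635 V < V_ov = 1.63 V, the device is in the triode region.
I_D = k_n [V_ov · V_DS − ½ V_DS²] = 6 × [1.63 × 0.635 − 0.5 × 0.635²] = 4.98 mA.

Triode; I_D = 4.98 mA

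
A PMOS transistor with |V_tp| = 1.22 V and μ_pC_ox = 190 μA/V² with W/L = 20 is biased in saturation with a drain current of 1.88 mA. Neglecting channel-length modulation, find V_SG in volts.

V_SG = 2.21 V

k_p = μ_pC_ox · (W/L) = 3.8 mA/V².
In saturation I_D = ½ k_p (V_SG − |V_tp|)², so V_SG − |V_tp| = √(2 I_D / k_p) = √(2 × 1.88 / 3.8) = 0.995 V.
V_SG = 1.22 + 0.995 = 2.21 V.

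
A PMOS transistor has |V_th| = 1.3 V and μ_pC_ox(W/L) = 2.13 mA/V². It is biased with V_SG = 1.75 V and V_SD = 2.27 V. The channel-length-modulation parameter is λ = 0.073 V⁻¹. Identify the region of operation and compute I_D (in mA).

Saturation; I_D = 0.251 mA

V_ov = V_SG − |V_th| = 1.75 − 1.3 = 0.45 V.
Since V_SD = 2.27 V ≥ V_ov = 0.45 V, the device is in saturation.
I_D = ½ k_p V_ov² (1 + λ V_SD) = 0.5 × 2.13 × 0.45² × (1 + 0.073 × 2.27) = 0.251 mA.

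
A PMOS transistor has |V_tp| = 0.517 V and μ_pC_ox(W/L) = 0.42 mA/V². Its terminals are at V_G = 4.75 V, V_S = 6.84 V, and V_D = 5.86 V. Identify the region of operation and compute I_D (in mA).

Triode; I_D = 0.446 mA

V_SG = V_S − V_G = 6.84 − 4.75 = 2.09 V; V_SD = V_S − V_D = 6.84 − 5.86 = 0.98 V.
V_ov = V_SG − |V_tp| = 2.09 − 0.517 = 1.57 V.
Since V_SD = 0.98 V < V_ov = 1.57 V, the device is in the triode region.
I_D = k_p [V_ov · V_SD − ½ V_SD²] = 0.42 × [1.57 × 0.98 − 0.5 × 0.98²] = 0.446 mA.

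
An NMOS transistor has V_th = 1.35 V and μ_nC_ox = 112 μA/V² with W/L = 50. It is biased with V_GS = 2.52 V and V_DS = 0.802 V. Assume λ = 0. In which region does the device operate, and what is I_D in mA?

k_n = μ_nC_ox · (W/L) = 5.6 mA/V².
V_ov = V_GS − V_th = 2.52 − 1.35 = 1.17 V.
Since V_DS = 0.802 V < V_ov = 1.17 V, the device is in the triode region.
I_D = k_n [V_ov · V_DS − ½ V_DS²] = 5.6 × [1.17 × 0.802 − 0.5 × 0.802²] = 3.45 mA.

Triode; I_D = 3.45 mA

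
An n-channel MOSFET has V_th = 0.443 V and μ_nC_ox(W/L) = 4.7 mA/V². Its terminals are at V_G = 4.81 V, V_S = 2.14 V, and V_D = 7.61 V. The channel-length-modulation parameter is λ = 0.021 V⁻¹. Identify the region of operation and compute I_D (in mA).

V_GS = V_G − V_S = 4.81 − 2.14 = 2.67 V; V_DS = V_D − V_S = 7.61 − 2.14 = 5.47 V.
V_ov = V_GS − V_th = 2.67 − 0.443 = 2.23 V.
Since V_DS = 5.47 V ≥ V_ov = 2.23 V, the device is in saturation.
I_D = ½ k_n V_ov² (1 + λ V_DS) = 0.5 × 4.7 × 2.23² × (1 + 0.021 × 5.47) = 13 mA.

Saturation; I_D = 13.0 mA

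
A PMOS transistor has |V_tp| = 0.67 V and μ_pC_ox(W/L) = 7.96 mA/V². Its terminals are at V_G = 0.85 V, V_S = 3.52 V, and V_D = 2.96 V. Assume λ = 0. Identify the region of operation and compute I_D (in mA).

Triode; I_D = 7.67 mA

V_SG = V_S − V_G = 3.52 − 0.85 = 2.67 V; V_SD = V_S − V_D = 3.52 − 2.96 = 0.56 V.
V_ov = V_SG − |V_tp| = 2.67 − 0.67 = 2 V.
Since V_SD = 0.56 V < V_ov = 2 V, the device is in the triode region.
I_D = k_p [V_ov · V_SD − ½ V_SD²] = 7.96 × [2 × 0.56 − 0.5 × 0.56²] = 7.67 mA.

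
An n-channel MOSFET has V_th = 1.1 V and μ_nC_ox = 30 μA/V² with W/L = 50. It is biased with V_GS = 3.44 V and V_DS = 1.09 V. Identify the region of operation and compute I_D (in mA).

k_n = μ_nC_ox · (W/L) = 1.5 mA/V².
V_ov = V_GS − V_th = 3.44 − 1.1 = 2.34 V.
Since V_DS = 1.09 V < V_ov = 2.34 V, the device is in the triode region.
I_D = k_n [V_ov · V_DS − ½ V_DS²] = 1.5 × [2.34 × 1.09 − 0.5 × 1.09²] = 2.93 mA.

Triode; I_D = 2.93 mA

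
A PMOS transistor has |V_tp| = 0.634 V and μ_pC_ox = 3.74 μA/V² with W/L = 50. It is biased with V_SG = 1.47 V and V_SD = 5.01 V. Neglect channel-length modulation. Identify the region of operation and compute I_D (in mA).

k_p = μ_pC_ox · (W/L) = 0.187 mA/V².
V_ov = V_SG − |V_tp| = 1.47 − 0.634 = 0.836 V.
Since V_SD = 5.01 V ≥ V_ov = 0.836 V, the device is in saturation.
I_D = ½ k_p V_ov² = 0.5 × 0.187 × 0.836² = 0.0653 mA.

Saturation; I_D = 0.0653 mA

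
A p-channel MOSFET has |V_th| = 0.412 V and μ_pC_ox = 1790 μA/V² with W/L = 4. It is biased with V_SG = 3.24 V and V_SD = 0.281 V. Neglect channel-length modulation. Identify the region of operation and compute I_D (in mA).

k_p = μ_pC_ox · (W/L) = 7.16 mA/V².
V_ov = V_SG − |V_th| = 3.24 − 0.412 = 2.83 V.
Since V_SD = 0.281 V < V_ov = 2.83 V, the device is in the triode region.
I_D = k_p [V_ov · V_SD − ½ V_SD²] = 7.16 × [2.83 × 0.281 − 0.5 × 0.281²] = 5.41 mA.

Triode; I_D = 5.41 mA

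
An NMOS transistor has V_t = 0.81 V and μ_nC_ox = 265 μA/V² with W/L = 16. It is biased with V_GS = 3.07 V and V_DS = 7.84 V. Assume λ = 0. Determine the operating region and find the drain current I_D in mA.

Saturation; I_D = 10.8 mA

k_n = μ_nC_ox · (W/L) = 4.24 mA/V².
V_ov = V_GS − V_t = 3.07 − 0.81 = 2.26 V.
Since V_DS = 7.84 V ≥ V_ov = 2.26 V, the device is in saturation.
I_D = ½ k_n V_ov² = 0.5 × 4.24 × 2.26² = 10.8 mA.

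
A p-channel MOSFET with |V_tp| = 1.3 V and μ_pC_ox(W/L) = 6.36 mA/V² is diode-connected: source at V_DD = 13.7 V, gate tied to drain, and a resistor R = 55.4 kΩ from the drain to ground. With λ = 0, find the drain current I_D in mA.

With gate tied to drain, V_SG = V_SD ≥ V_SG − |V_tp|, so the device is in saturation.
KCL at the drain: ½ k_p (V_SG − |V_tp|)² = (V_DD − V_SG)/R.
Let x = V_SG − 1.3. Then 176 x² + x − 12.4 = 0, giving x = 0.262 V (positive root), so V_SG = 1.56 V.
I_D = (V_DD − V_SG)/R = (13.7 − 1.56) / 55.4 = 0.219 mA.

I_D = 0.219 mA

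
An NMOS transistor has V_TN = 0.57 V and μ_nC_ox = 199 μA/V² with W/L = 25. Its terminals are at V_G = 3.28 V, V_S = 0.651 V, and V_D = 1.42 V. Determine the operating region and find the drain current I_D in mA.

V_GS = V_G − V_S = 3.28 − 0.651 = 2.63 V; V_DS = V_D − V_S = 1.42 − 0.651 = 0.769 V.
k_n = μ_nC_ox · (W/L) = 4.975 mA/V².
V_ov = V_GS − V_TN = 2.63 − 0.57 = 2.06 V.
Since V_DS = 0.769 V < V_ov = 2.06 V, the device is in the triode region.
I_D = k_n [V_ov · V_DS − ½ V_DS²] = 4.975 × [2.06 × 0.769 − 0.5 × 0.769²] = 6.41 mA.

Triode; I_D = 6.41 mA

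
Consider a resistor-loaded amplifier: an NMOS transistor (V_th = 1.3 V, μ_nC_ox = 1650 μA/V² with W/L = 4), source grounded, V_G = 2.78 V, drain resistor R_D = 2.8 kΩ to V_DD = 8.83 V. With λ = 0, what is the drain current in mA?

V_GS = V_G = 2.78 V, so V_ov = 2.78 − 1.3 = 1.48 V.
k_n = μ_nC_ox · (W/L) = 6.6 mA/V².
Assume saturation: I_D = ½ k_n V_ov² = 0.5 × 6.6 × 1.48² = 7.23 mA, giving V_DS = V_DD − I_D R_D = 8.83 − 7.23 × 2.8 = -11.4 V.
But -11.4 V < V_ov = 1.48 V, so the device is actually in triode.
In triode I_D = k_n[V_ov V_DS − ½ V_DS²] and I_D = (V_DD − V_DS)/R_D. Equating: 9.24 V_DS² − 28.35 V_DS + 8.83 = 0, giving V_DS = 0.352 V (the root below V_ov).
I_D = (8.83 − 0.352) / 2.8 = 3.03 mA.

I_D = 3.03 mA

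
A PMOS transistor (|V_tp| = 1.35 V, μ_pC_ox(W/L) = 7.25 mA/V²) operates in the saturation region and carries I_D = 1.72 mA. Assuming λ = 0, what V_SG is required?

In saturation I_D = ½ k_p (V_SG − |V_tp|)², so V_SG − |V_tp| = √(2 I_D / k_p) = √(2 × 1.72 / 7.25) = 0.689 V.
V_SG = 1.35 + 0.689 = 2.04 V.

V_SG = 2.04 V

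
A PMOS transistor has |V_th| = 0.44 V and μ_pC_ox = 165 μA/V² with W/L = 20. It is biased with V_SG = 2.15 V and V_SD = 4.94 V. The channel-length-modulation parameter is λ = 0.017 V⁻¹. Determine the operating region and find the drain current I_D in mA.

k_p = μ_pC_ox · (W/L) = 3.3 mA/V².
V_ov = V_SG − |V_th| = 2.15 − 0.44 = 1.71 V.
Since V_SD = 4.94 V ≥ V_ov = 1.71 V, the device is in saturation.
I_D = ½ k_p V_ov² (1 + λ V_SD) = 0.5 × 3.3 × 1.71² × (1 + 0.017 × 4.94) = 5.23 mA.

Saturation; I_D = 5.23 mA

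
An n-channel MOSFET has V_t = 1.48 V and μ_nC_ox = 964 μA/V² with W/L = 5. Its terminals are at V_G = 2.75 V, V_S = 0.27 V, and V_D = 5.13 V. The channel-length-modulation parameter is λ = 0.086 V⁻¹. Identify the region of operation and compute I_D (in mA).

Saturation; I_D = 3.42 mA

V_GS = V_G − V_S = 2.75 − 0.27 = 2.48 V; V_DS = V_D − V_S = 5.13 − 0.27 = 4.86 V.
k_n = μ_nC_ox · (W/L) = 4.82 mA/V².
V_ov = V_GS − V_t = 2.48 − 1.48 = 1 V.
Since V_DS = 4.86 V ≥ V_ov = 1 V, the device is in saturation.
I_D = ½ k_n V_ov² (1 + λ V_DS) = 0.5 × 4.82 × 1² × (1 + 0.086 × 4.86) = 3.42 mA.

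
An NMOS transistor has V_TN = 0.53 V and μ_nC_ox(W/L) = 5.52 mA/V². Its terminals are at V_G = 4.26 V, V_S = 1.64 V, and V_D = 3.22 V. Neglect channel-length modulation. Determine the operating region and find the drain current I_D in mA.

Triode; I_D = 11.3 mA

V_GS = V_G − V_S = 4.26 − 1.64 = 2.62 V; V_DS = V_D − V_S = 3.22 − 1.64 = 1.58 V.
V_ov = V_GS − V_TN = 2.62 − 0.53 = 2.09 V.
Since V_DS = 1.58 V < V_ov = 2.09 V, the device is in the triode region.
I_D = k_n [V_ov · V_DS − ½ V_DS²] = 5.52 × [2.09 × 1.58 − 0.5 × 1.58²] = 11.3 mA.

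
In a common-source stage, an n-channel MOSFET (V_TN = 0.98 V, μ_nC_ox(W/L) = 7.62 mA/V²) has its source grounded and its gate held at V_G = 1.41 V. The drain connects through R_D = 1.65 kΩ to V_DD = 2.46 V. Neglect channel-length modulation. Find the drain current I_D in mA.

I_D = 0.704 mA

V_GS = V_G = 1.41 V, so V_ov = 1.41 − 0.98 = 0.43 V.
Assume saturation: I_D = ½ k_n V_ov² = 0.5 × 7.62 × 0.43² = 0.704 mA, giving V_DS = V_DD − I_D R_D = 2.46 − 0.704 × 1.65 = 1.3 V.
V_DS = 1.3 V ≥ V_ov = 0.43 V, confirming saturation.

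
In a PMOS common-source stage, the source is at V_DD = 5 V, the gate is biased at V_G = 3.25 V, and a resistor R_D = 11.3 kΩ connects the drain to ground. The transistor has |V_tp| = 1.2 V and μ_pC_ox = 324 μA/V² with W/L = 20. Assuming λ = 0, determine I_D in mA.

I_D = 0.430 mA

V_SG = V_DD − V_G = 5 − 3.25 = 1.75 V, so V_ov = 1.75 − 1.2 = 0.55 V.
k_p = μ_pC_ox · (W/L) = 6.48 mA/V².
Assume saturation: I_D = ½ k_p V_ov² = 0.5 × 6.48 × 0.55² = 0.98 mA, giving V_SD = V_DD − I_D R_D = 5 − 0.98 × 11.3 = -6.08 V.
But -6.08 V < V_ov = 0.55 V, so the device is actually in triode.
In triode I_D = k_p[V_ov V_SD − ½ V_SD²] and I_D = (V_DD − V_SD)/R_D. Equating: 36.6 V_SD² − 41.27 V_SD + 5 = 0, giving V_SD = 0.138 V (the root below V_ov).
I_D = (5 − 0.138) / 11.3 = 0.43 mA.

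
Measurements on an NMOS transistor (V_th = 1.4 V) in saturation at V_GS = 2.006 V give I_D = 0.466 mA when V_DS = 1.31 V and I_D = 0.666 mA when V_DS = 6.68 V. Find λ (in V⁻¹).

λ = 0.0893 V⁻¹

With V_GS fixed, I_D ∝ (1 + λ V_DS) in saturation, so I_D2/I_D1 = (1 + λ V_DS2)/(1 + λ V_DS1).
0.666/0.466 = 1.429 = (1 + 6.68 λ)/(1 + 1.31 λ).
Solving: λ (I_D1 V_DS2 − I_D2 V_DS1) = I_D2 − I_D1, so λ = (0.666 − 0.466) / (0.466 × 6.68 − 0.666 × 1.31) = 0.2 / 2.24 = 0.0893 V⁻¹.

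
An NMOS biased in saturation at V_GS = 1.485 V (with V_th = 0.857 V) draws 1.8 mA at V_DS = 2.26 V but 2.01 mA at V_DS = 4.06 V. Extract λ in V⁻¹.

With V_GS fixed, I_D ∝ (1 + λ V_DS) in saturation, so I_D2/I_D1 = (1 + λ V_DS2)/(1 + λ V_DS1).
2.01/1.8 = 1.117 = (1 + 4.06 λ)/(1 + 2.26 λ).
Solving: λ (I_D1 V_DS2 − I_D2 V_DS1) = I_D2 − I_D1, so λ = (2.01 − 1.8) / (1.8 × 4.06 − 2.01 × 2.26) = 0.21 / 2.77 = 0.0759 V⁻¹.

λ = 0.0759 V⁻¹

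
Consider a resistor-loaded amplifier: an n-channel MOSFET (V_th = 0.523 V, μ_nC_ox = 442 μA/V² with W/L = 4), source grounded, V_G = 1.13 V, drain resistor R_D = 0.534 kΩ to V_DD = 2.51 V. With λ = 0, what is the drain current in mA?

V_GS = V_G = 1.13 V, so V_ov = 1.13 − 0.523 = 0.607 V.
k_n = μ_nC_ox · (W/L) = 1.768 mA/V².
Assume saturation: I_D = ½ k_n V_ov² = 0.5 × 1.768 × 0.607² = 0.326 mA, giving V_DS = V_DD − I_D R_D = 2.51 − 0.326 × 0.534 = 2.34 V.
V_DS = 2.34 V ≥ V_ov = 0.607 V, confirming saturation.

I_D = 0.326 mA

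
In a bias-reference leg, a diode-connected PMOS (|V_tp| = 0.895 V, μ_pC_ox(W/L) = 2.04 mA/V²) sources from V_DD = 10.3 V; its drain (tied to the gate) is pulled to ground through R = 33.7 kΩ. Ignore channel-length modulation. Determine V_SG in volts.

V_SG = 1.40 V

With gate tied to drain, V_SG = V_SD ≥ V_SG − |V_tp|, so the device is in saturation.
KCL at the drain: ½ k_p (V_SG − |V_tp|)² = (V_DD − V_SG)/R.
Let x = V_SG − 0.895. Then 34.4 x² + x − 9.405 = 0, giving x = 0.509 V (positive root), so V_SG = 1.4 V.
I_D = (V_DD − V_SG)/R = (10.3 − 1.4) / 33.7 = 0.264 mA.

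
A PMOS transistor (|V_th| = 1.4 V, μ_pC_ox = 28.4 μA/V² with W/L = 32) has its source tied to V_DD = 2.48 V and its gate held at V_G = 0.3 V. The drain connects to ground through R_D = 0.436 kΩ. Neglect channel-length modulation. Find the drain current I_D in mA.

V_SG = V_DD − V_G = 2.48 − 0.3 = 2.18 V, so V_ov = 2.18 − 1.4 = 0.78 V.
k_p = μ_pC_ox · (W/L) = 0.9088 mA/V².
Assume saturation: I_D = ½ k_p V_ov² = 0.5 × 0.9088 × 0.78² = 0.276 mA, giving V_SD = V_DD − I_D R_D = 2.48 − 0.276 × 0.436 = 2.36 V.
V_SD = 2.36 V ≥ V_ov = 0.78 V, confirming saturation.

I_D = 0.276 mA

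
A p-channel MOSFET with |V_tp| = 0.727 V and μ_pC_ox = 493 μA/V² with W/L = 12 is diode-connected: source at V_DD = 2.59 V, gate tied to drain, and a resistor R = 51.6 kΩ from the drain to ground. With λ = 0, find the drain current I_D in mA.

With gate tied to drain, V_SG = V_SD ≥ V_SG − |V_tp|, so the device is in saturation.
k_p = μ_pC_ox · (W/L) = 5.916 mA/V².
KCL at the drain: ½ k_p (V_SG − |V_tp|)² = (V_DD − V_SG)/R.
Let x = V_SG − 0.727. Then 153 x² + x − 1.863 = 0, giving x = 0.107 V (positive root), so V_SG = 0.834 V.
I_D = (V_DD − V_SG)/R = (2.59 − 0.834) / 51.6 = 0.034 mA.

I_D = 0.0340 mA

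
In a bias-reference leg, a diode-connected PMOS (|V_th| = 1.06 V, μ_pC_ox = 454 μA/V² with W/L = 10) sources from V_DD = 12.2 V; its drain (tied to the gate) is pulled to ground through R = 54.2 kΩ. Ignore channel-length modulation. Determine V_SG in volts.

V_SG = 1.36 V

With gate tied to drain, V_SG = V_SD ≥ V_SG − |V_th|, so the device is in saturation.
k_p = μ_pC_ox · (W/L) = 4.54 mA/V².
KCL at the drain: ½ k_p (V_SG − |V_th|)² = (V_DD − V_SG)/R.
Let x = V_SG − 1.06. Then 123 x² + x − 11.14 = 0, giving x = 0.297 V (positive root), so V_SG = 1.36 V.
I_D = (V_DD − V_SG)/R = (12.2 − 1.36) / 54.2 = 0.2 mA.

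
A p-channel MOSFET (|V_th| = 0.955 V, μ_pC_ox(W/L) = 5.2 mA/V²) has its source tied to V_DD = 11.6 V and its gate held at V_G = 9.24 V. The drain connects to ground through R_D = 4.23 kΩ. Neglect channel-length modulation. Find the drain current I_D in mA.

V_SG = V_DD − V_G = 11.6 − 9.24 = 2.36 V, so V_ov = 2.36 − 0.955 = 1.4 V.
Assume saturation: I_D = ½ k_p V_ov² = 0.5 × 5.2 × 1.4² = 5.13 mA, giving V_SD = V_DD − I_D R_D = 11.6 − 5.13 × 4.23 = -10.1 V.
But -10.1 V < V_ov = 1.4 V, so the device is actually in triode.
In triode I_D = k_p[V_ov V_SD − ½ V_SD²] and I_D = (V_DD − V_SD)/R_D. Equating: 11 V_SD² − 31.9 V_SD + 11.6 = 0, giving V_SD = 0.426 V (the root below V_ov).
I_D = (11.6 − 0.426) / 4.23 = 2.64 mA.

I_D = 2.64 mA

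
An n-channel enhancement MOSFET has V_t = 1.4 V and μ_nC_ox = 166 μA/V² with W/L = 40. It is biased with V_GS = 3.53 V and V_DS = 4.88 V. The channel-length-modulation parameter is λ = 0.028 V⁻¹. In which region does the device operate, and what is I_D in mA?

Saturation; I_D = 17.1 mA

k_n = μ_nC_ox · (W/L) = 6.64 mA/V².
V_ov = V_GS − V_t = 3.53 − 1.4 = 2.13 V.
Since V_DS = 4.88 V ≥ V_ov = 2.13 V, the device is in saturation.
I_D = ½ k_n V_ov² (1 + λ V_DS) = 0.5 × 6.64 × 2.13² × (1 + 0.028 × 4.88) = 17.1 mA.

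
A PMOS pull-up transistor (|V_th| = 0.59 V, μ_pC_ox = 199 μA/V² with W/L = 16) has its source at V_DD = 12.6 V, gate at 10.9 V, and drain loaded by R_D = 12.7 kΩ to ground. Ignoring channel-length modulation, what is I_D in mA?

V_SG = V_DD − V_G = 12.6 − 10.9 = 1.7 V, so V_ov = 1.7 − 0.59 = 1.11 V.
k_p = μ_pC_ox · (W/L) = 3.184 mA/V².
Assume saturation: I_D = ½ k_p V_ov² = 0.5 × 3.184 × 1.11² = 1.96 mA, giving V_SD = V_DD − I_D R_D = 12.6 − 1.96 × 12.7 = -12.3 V.
But -12.3 V < V_ov = 1.11 V, so the device is actually in triode.
In triode I_D = k_p[V_ov V_SD − ½ V_SD²] and I_D = (V_DD − V_SD)/R_D. Equating: 20.2 V_SD² − 45.88 V_SD + 12.6 = 0, giving V_SD = 0.32 V (the root below V_ov).
I_D = (12.6 − 0.32) / 12.7 = 0.967 mA.

I_D = 0.967 mA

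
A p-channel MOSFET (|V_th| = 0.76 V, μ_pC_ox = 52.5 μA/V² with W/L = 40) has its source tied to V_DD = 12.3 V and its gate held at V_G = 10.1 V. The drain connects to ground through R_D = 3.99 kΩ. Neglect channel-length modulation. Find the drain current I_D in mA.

V_SG = V_DD − V_G = 12.3 − 10.1 = 2.2 V, so V_ov = 2.2 − 0.76 = 1.44 V.
k_p = μ_pC_ox · (W/L) = 2.1 mA/V².
Assume saturation: I_D = ½ k_p V_ov² = 0.5 × 2.1 × 1.44² = 2.18 mA, giving V_SD = V_DD − I_D R_D = 12.3 − 2.18 × 3.99 = 3.61 V.
V_SD = 3.61 V ≥ V_ov = 1.44 V, confirming saturation.

I_D = 2.18 mA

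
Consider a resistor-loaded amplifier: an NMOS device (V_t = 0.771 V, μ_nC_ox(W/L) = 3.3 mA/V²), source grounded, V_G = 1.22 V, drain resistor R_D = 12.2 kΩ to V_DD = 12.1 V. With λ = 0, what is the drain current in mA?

I_D = 0.333 mA

V_GS = V_G = 1.22 V, so V_ov = 1.22 − 0.771 = 0.449 V.
Assume saturation: I_D = ½ k_n V_ov² = 0.5 × 3.3 × 0.449² = 0.333 mA, giving V_DS = V_DD − I_D R_D = 12.1 − 0.333 × 12.2 = 8.04 V.
V_DS = 8.04 V ≥ V_ov = 0.449 V, confirming saturation.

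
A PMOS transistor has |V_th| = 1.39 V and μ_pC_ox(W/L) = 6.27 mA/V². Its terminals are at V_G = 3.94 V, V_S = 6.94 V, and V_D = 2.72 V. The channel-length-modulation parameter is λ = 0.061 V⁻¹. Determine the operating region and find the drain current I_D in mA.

V_SG = V_S − V_G = 6.94 − 3.94 = 3 V; V_SD = V_S − V_D = 6.94 − 2.72 = 4.22 V.
V_ov = V_SG − |V_th| = 3 − 1.39 = 1.61 V.
Since V_SD = 4.22 V ≥ V_ov = 1.61 V, the device is in saturation.
I_D = ½ k_p V_ov² (1 + λ V_SD) = 0.5 × 6.27 × 1.61² × (1 + 0.061 × 4.22) = 10.2 mA.

Saturation; I_D = 10.2 mA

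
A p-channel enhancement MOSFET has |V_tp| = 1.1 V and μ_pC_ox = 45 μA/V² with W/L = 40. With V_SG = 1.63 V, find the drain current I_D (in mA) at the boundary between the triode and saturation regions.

I_D = 0.253 mA

At the boundary V_SD = V_ov = V_SG − |V_tp| = 1.63 − 1.1 = 0.53 V.
k_p = μ_pC_ox · (W/L) = 1.8 mA/V².
I_D = ½ k_p V_ov² = 0.5 × 1.8 × 0.53² = 0.253 mA.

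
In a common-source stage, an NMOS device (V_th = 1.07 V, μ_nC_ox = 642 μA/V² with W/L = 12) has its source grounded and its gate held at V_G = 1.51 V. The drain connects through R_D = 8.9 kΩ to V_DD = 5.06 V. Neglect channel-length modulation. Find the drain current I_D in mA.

I_D = 0.545 mA

V_GS = V_G = 1.51 V, so V_ov = 1.51 − 1.07 = 0.44 V.
k_n = μ_nC_ox · (W/L) = 7.704 mA/V².
Assume saturation: I_D = ½ k_n V_ov² = 0.5 × 7.704 × 0.44² = 0.746 mA, giving V_DS = V_DD − I_D R_D = 5.06 − 0.746 × 8.9 = -1.58 V.
But -1.58 V < V_ov = 0.44 V, so the device is actually in triode.
In triode I_D = k_n[V_ov V_DS − ½ V_DS²] and I_D = (V_DD − V_DS)/R_D. Equating: 34.3 V_DS² − 31.17 V_DS + 5.06 = 0, giving V_DS = 0.212 V (the root below V_ov).
I_D = (5.06 − 0.212) / 8.9 = 0.545 mA.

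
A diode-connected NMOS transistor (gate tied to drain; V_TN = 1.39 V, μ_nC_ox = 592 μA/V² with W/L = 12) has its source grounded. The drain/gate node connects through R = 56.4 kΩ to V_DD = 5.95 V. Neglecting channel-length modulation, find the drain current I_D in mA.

With gate tied to drain, V_GS = V_DS ≥ V_GS − V_TN, so the device is in saturation.
k_n = μ_nC_ox · (W/L) = 7.104 mA/V².
KCL at the drain: ½ k_n (V_GS − V_TN)² = (V_DD − V_GS)/R.
Let x = V_GS − 1.39. Then 200 x² + x − 4.56 = 0, giving x = 0.148 V (positive root), so V_GS = 1.54 V.
I_D = (V_DD − V_GS)/R = (5.95 − 1.54) / 56.4 = 0.0782 mA.

I_D = 0.0782 mA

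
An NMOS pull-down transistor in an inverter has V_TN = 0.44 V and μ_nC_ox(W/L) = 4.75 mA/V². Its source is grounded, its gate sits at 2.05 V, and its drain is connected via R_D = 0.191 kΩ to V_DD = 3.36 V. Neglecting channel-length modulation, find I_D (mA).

V_GS = V_G = 2.05 V, so V_ov = 2.05 − 0.44 = 1.61 V.
Assume saturation: I_D = ½ k_n V_ov² = 0.5 × 4.75 × 1.61² = 6.16 mA, giving V_DS = V_DD − I_D R_D = 3.36 − 6.16 × 0.191 = 2.18 V.
V_DS = 2.18 V ≥ V_ov = 1.61 V, confirming saturation.

I_D = 6.16 mA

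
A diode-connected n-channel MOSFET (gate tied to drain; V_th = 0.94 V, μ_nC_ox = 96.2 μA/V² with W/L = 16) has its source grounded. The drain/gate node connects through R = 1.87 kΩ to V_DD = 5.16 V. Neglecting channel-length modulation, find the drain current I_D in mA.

I_D = 1.51 mA

With gate tied to drain, V_GS = V_DS ≥ V_GS − V_th, so the device is in saturation.
k_n = μ_nC_ox · (W/L) = 1.539 mA/V².
KCL at the drain: ½ k_n (V_GS − V_th)² = (V_DD − V_GS)/R.
Let x = V_GS − 0.94. Then 1.44 x² + x − 4.22 = 0, giving x = 1.4 V (positive root), so V_GS = 2.34 V.
I_D = (V_DD − V_GS)/R = (5.16 − 2.34) / 1.87 = 1.51 mA.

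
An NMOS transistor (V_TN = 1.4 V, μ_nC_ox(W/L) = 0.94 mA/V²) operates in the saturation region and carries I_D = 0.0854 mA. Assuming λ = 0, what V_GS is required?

In saturation I_D = ½ k_n (V_GS − V_TN)², so V_GS − V_TN = √(2 I_D / k_n) = √(2 × 0.0854 / 0.94) = 0.426 V.
V_GS = 1.4 + 0.426 = 1.83 V.

V_GS = 1.83 V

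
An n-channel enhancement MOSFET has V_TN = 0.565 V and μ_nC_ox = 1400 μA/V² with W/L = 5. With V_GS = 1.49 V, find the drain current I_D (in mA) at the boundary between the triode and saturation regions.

I_D = 2.99 mA

At the boundary V_DS = V_ov = V_GS − V_TN = 1.49 − 0.565 = 0.925 V.
k_n = μ_nC_ox · (W/L) = 7 mA/V².
I_D = ½ k_n V_ov² = 0.5 × 7 × 0.925² = 2.99 mA.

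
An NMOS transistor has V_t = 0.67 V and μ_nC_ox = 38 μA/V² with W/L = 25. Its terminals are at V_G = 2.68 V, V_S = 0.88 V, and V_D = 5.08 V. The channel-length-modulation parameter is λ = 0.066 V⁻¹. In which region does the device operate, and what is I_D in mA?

Saturation; I_D = 0.775 mA

V_GS = V_G − V_S = 2.68 − 0.88 = 1.8 V; V_DS = V_D − V_S = 5.08 − 0.88 = 4.2 V.
k_n = μ_nC_ox · (W/L) = 0.95 mA/V².
V_ov = V_GS − V_t = 1.8 − 0.67 = 1.13 V.
Since V_DS = 4.2 V ≥ V_ov = 1.13 V, the device is in saturation.
I_D = ½ k_n V_ov² (1 + λ V_DS) = 0.5 × 0.95 × 1.13² × (1 + 0.066 × 4.2) = 0.775 mA.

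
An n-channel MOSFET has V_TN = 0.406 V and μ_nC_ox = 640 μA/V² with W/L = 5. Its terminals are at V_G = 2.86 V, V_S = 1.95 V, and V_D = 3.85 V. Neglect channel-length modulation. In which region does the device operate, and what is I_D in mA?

V_GS = V_G − V_S = 2.86 − 1.95 = 0.91 V; V_DS = V_D − V_S = 3.85 − 1.95 = 1.9 V.
k_n = μ_nC_ox · (W/L) = 3.2 mA/V².
V_ov = V_GS − V_TN = 0.91 − 0.406 = 0.504 V.
Since V_DS = 1.9 V ≥ V_ov = 0.504 V, the device is in saturation.
I_D = ½ k_n V_ov² = 0.5 × 3.2 × 0.504² = 0.406 mA.

Saturation; I_D = 0.406 mA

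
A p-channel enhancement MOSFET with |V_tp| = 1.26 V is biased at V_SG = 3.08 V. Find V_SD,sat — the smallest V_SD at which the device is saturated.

V_SD,sat = 1.82 V

The boundary between triode and saturation is V_SD = V_SG − |V_tp| = V_ov.
V_ov = 3.08 − 1.26 = 1.82 V.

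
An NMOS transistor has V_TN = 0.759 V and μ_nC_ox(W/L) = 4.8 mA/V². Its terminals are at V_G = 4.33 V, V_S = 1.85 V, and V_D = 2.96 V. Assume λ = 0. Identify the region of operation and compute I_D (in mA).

V_GS = V_G − V_S = 4.33 − 1.85 = 2.48 V; V_DS = V_D − V_S = 2.96 − 1.85 = 1.11 V.
V_ov = V_GS − V_TN = 2.48 − 0.759 = 1.72 V.
Since V_DS = 1.11 V < V_ov = 1.72 V, the device is in the triode region.
I_D = k_n [V_ov · V_DS − ½ V_DS²] = 4.8 × [1.72 × 1.11 − 0.5 × 1.11²] = 6.21 mA.

Triode; I_D = 6.21 mA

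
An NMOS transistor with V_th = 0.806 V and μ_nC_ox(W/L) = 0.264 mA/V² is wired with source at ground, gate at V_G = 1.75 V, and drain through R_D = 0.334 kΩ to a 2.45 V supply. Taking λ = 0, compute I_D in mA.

I_D = 0.118 mA

V_GS = V_G = 1.75 V, so V_ov = 1.75 − 0.806 = 0.944 V.
Assume saturation: I_D = ½ k_n V_ov² = 0.5 × 0.264 × 0.944² = 0.118 mA, giving V_DS = V_DD − I_D R_D = 2.45 − 0.118 × 0.334 = 2.41 V.
V_DS = 2.41 V ≥ V_ov = 0.944 V, confirming saturation.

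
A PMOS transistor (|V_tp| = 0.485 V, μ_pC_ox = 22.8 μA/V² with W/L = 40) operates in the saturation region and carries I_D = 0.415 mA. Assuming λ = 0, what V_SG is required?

k_p = μ_pC_ox · (W/L) = 0.912 mA/V².
In saturation I_D = ½ k_p (V_SG − |V_tp|)², so V_SG − |V_tp| = √(2 I_D / k_p) = √(2 × 0.415 / 0.912) = 0.954 V.
V_SG = 0.485 + 0.954 = 1.44 V.

V_SG = 1.44 V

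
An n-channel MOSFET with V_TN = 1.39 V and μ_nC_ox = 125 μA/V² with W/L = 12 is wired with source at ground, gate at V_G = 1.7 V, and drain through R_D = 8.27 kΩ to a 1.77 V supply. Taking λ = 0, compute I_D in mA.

I_D = 0.0721 mA

V_GS = V_G = 1.7 V, so V_ov = 1.7 − 1.39 = 0.31 V.
k_n = μ_nC_ox · (W/L) = 1.5 mA/V².
Assume saturation: I_D = ½ k_n V_ov² = 0.5 × 1.5 × 0.31² = 0.0721 mA, giving V_DS = V_DD − I_D R_D = 1.77 − 0.0721 × 8.27 = 1.17 V.
V_DS = 1.17 V ≥ V_ov = 0.31 V, confirming saturation.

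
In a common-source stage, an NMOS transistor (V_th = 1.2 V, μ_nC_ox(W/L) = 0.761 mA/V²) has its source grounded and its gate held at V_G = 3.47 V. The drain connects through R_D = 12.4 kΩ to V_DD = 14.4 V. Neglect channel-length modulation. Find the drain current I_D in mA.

I_D = 1.10 mA

V_GS = V_G = 3.47 V, so V_ov = 3.47 − 1.2 = 2.27 V.
Assume saturation: I_D = ½ k_n V_ov² = 0.5 × 0.761 × 2.27² = 1.96 mA, giving V_DS = V_DD − I_D R_D = 14.4 − 1.96 × 12.4 = -9.91 V.
But -9.91 V < V_ov = 2.27 V, so the device is actually in triode.
In triode I_D = k_n[V_ov V_DS − ½ V_DS²] and I_D = (V_DD − V_DS)/R_D. Equating: 4.72 V_DS² − 22.42 V_DS + 14.4 = 0, giving V_DS = 0.766 V (the root below V_ov).
I_D = (14.4 − 0.766) / 12.4 = 1.1 mA.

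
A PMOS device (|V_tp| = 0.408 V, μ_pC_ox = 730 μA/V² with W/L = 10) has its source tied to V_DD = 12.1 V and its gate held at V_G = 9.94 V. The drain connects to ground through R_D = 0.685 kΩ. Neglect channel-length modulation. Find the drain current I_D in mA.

I_D = 11.2 mA

V_SG = V_DD − V_G = 12.1 − 9.94 = 2.16 V, so V_ov = 2.16 − 0.408 = 1.75 V.
k_p = μ_pC_ox · (W/L) = 7.3 mA/V².
Assume saturation: I_D = ½ k_p V_ov² = 0.5 × 7.3 × 1.75² = 11.2 mA, giving V_SD = V_DD − I_D R_D = 12.1 − 11.2 × 0.685 = 4.43 V.
V_SD = 4.43 V ≥ V_ov = 1.75 V, confirming saturation.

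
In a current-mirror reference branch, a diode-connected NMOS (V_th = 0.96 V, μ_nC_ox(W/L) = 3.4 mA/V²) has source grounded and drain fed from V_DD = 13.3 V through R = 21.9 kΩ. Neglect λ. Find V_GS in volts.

V_GS = 1.52 V

With gate tied to drain, V_GS = V_DS ≥ V_GS − V_th, so the device is in saturation.
KCL at the drain: ½ k_n (V_GS − V_th)² = (V_DD − V_GS)/R.
Let x = V_GS − 0.96. Then 37.2 x² + x − 12.34 = 0, giving x = 0.562 V (positive root), so V_GS = 1.52 V.
I_D = (V_DD − V_GS)/R = (13.3 − 1.52) / 21.9 = 0.538 mA.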